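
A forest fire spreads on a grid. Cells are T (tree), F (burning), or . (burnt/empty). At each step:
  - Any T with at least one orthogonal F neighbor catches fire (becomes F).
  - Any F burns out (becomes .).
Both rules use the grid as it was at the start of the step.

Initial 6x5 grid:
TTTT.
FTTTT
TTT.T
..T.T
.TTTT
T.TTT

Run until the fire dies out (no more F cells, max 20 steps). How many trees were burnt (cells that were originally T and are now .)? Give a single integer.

Step 1: +3 fires, +1 burnt (F count now 3)
Step 2: +3 fires, +3 burnt (F count now 3)
Step 3: +3 fires, +3 burnt (F count now 3)
Step 4: +3 fires, +3 burnt (F count now 3)
Step 5: +2 fires, +3 burnt (F count now 2)
Step 6: +4 fires, +2 burnt (F count now 4)
Step 7: +2 fires, +4 burnt (F count now 2)
Step 8: +1 fires, +2 burnt (F count now 1)
Step 9: +0 fires, +1 burnt (F count now 0)
Fire out after step 9
Initially T: 22, now '.': 29
Total burnt (originally-T cells now '.'): 21

Answer: 21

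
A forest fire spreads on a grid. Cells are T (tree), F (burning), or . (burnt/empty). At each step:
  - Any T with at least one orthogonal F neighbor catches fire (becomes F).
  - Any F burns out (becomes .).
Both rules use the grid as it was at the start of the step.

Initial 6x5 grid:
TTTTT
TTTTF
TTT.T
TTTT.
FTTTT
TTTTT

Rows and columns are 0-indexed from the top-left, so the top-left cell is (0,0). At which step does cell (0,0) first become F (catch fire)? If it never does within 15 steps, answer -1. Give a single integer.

Step 1: cell (0,0)='T' (+6 fires, +2 burnt)
Step 2: cell (0,0)='T' (+6 fires, +6 burnt)
Step 3: cell (0,0)='T' (+8 fires, +6 burnt)
Step 4: cell (0,0)='F' (+5 fires, +8 burnt)
  -> target ignites at step 4
Step 5: cell (0,0)='.' (+1 fires, +5 burnt)
Step 6: cell (0,0)='.' (+0 fires, +1 burnt)
  fire out at step 6

4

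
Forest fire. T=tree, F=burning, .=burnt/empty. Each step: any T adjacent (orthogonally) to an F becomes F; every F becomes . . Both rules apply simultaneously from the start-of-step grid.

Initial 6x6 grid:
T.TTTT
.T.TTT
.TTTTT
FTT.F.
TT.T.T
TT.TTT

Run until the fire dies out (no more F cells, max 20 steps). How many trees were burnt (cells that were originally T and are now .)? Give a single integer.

Step 1: +3 fires, +2 burnt (F count now 3)
Step 2: +7 fires, +3 burnt (F count now 7)
Step 3: +6 fires, +7 burnt (F count now 6)
Step 4: +2 fires, +6 burnt (F count now 2)
Step 5: +1 fires, +2 burnt (F count now 1)
Step 6: +0 fires, +1 burnt (F count now 0)
Fire out after step 6
Initially T: 25, now '.': 30
Total burnt (originally-T cells now '.'): 19

Answer: 19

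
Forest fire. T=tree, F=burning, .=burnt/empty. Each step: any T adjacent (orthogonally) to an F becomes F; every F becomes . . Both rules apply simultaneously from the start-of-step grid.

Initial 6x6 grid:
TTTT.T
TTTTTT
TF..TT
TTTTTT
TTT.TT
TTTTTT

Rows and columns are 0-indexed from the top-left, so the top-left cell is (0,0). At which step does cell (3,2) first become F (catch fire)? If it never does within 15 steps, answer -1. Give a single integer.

Step 1: cell (3,2)='T' (+3 fires, +1 burnt)
Step 2: cell (3,2)='F' (+6 fires, +3 burnt)
  -> target ignites at step 2
Step 3: cell (3,2)='.' (+7 fires, +6 burnt)
Step 4: cell (3,2)='.' (+5 fires, +7 burnt)
Step 5: cell (3,2)='.' (+5 fires, +5 burnt)
Step 6: cell (3,2)='.' (+4 fires, +5 burnt)
Step 7: cell (3,2)='.' (+1 fires, +4 burnt)
Step 8: cell (3,2)='.' (+0 fires, +1 burnt)
  fire out at step 8

2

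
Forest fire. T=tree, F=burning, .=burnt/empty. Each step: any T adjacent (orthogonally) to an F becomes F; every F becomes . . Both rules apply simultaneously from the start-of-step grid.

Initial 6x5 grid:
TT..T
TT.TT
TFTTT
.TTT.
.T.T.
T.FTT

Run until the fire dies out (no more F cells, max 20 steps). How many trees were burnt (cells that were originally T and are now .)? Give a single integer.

Answer: 18

Derivation:
Step 1: +5 fires, +2 burnt (F count now 5)
Step 2: +7 fires, +5 burnt (F count now 7)
Step 3: +4 fires, +7 burnt (F count now 4)
Step 4: +1 fires, +4 burnt (F count now 1)
Step 5: +1 fires, +1 burnt (F count now 1)
Step 6: +0 fires, +1 burnt (F count now 0)
Fire out after step 6
Initially T: 19, now '.': 29
Total burnt (originally-T cells now '.'): 18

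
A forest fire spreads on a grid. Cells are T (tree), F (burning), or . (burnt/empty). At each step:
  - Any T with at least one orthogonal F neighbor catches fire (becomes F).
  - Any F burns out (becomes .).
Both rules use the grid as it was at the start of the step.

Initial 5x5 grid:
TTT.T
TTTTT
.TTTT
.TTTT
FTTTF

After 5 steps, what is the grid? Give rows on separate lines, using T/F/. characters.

Step 1: 3 trees catch fire, 2 burn out
  TTT.T
  TTTTT
  .TTTT
  .TTTF
  .FTF.
Step 2: 4 trees catch fire, 3 burn out
  TTT.T
  TTTTT
  .TTTF
  .FTF.
  ..F..
Step 3: 4 trees catch fire, 4 burn out
  TTT.T
  TTTTF
  .FTF.
  ..F..
  .....
Step 4: 4 trees catch fire, 4 burn out
  TTT.F
  TFTF.
  ..F..
  .....
  .....
Step 5: 3 trees catch fire, 4 burn out
  TFT..
  F.F..
  .....
  .....
  .....

TFT..
F.F..
.....
.....
.....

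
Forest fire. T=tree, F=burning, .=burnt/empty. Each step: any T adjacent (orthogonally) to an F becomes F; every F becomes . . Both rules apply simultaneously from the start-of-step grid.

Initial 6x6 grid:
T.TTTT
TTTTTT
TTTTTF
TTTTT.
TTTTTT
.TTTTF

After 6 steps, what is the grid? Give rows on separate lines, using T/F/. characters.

Step 1: 4 trees catch fire, 2 burn out
  T.TTTT
  TTTTTF
  TTTTF.
  TTTTT.
  TTTTTF
  .TTTF.
Step 2: 6 trees catch fire, 4 burn out
  T.TTTF
  TTTTF.
  TTTF..
  TTTTF.
  TTTTF.
  .TTF..
Step 3: 6 trees catch fire, 6 burn out
  T.TTF.
  TTTF..
  TTF...
  TTTF..
  TTTF..
  .TF...
Step 4: 6 trees catch fire, 6 burn out
  T.TF..
  TTF...
  TF....
  TTF...
  TTF...
  .F....
Step 5: 5 trees catch fire, 6 burn out
  T.F...
  TF....
  F.....
  TF....
  TF....
  ......
Step 6: 3 trees catch fire, 5 burn out
  T.....
  F.....
  ......
  F.....
  F.....
  ......

T.....
F.....
......
F.....
F.....
......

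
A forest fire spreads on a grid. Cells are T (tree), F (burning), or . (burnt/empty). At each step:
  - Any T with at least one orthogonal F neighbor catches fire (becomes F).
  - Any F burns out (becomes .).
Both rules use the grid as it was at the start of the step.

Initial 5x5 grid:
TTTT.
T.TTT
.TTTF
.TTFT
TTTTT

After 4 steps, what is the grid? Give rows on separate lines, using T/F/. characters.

Step 1: 5 trees catch fire, 2 burn out
  TTTT.
  T.TTF
  .TTF.
  .TF.F
  TTTFT
Step 2: 5 trees catch fire, 5 burn out
  TTTT.
  T.TF.
  .TF..
  .F...
  TTF.F
Step 3: 4 trees catch fire, 5 burn out
  TTTF.
  T.F..
  .F...
  .....
  TF...
Step 4: 2 trees catch fire, 4 burn out
  TTF..
  T....
  .....
  .....
  F....

TTF..
T....
.....
.....
F....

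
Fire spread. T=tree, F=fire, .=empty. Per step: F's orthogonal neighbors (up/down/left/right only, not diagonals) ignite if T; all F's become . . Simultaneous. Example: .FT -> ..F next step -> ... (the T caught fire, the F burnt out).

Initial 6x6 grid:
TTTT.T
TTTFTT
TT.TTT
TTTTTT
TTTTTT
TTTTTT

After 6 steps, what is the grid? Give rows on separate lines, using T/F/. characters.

Step 1: 4 trees catch fire, 1 burn out
  TTTF.T
  TTF.FT
  TT.FTT
  TTTTTT
  TTTTTT
  TTTTTT
Step 2: 5 trees catch fire, 4 burn out
  TTF..T
  TF...F
  TT..FT
  TTTFTT
  TTTTTT
  TTTTTT
Step 3: 8 trees catch fire, 5 burn out
  TF...F
  F.....
  TF...F
  TTF.FT
  TTTFTT
  TTTTTT
Step 4: 7 trees catch fire, 8 burn out
  F.....
  ......
  F.....
  TF...F
  TTF.FT
  TTTFTT
Step 5: 5 trees catch fire, 7 burn out
  ......
  ......
  ......
  F.....
  TF...F
  TTF.FT
Step 6: 3 trees catch fire, 5 burn out
  ......
  ......
  ......
  ......
  F.....
  TF...F

......
......
......
......
F.....
TF...F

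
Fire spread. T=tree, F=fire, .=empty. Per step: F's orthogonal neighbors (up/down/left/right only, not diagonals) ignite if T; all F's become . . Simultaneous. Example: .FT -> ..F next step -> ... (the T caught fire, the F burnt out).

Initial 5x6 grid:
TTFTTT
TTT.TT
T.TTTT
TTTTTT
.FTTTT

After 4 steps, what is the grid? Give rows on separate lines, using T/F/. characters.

Step 1: 5 trees catch fire, 2 burn out
  TF.FTT
  TTF.TT
  T.TTTT
  TFTTTT
  ..FTTT
Step 2: 7 trees catch fire, 5 burn out
  F...FT
  TF..TT
  T.FTTT
  F.FTTT
  ...FTT
Step 3: 7 trees catch fire, 7 burn out
  .....F
  F...FT
  F..FTT
  ...FTT
  ....FT
Step 4: 4 trees catch fire, 7 burn out
  ......
  .....F
  ....FT
  ....FT
  .....F

......
.....F
....FT
....FT
.....F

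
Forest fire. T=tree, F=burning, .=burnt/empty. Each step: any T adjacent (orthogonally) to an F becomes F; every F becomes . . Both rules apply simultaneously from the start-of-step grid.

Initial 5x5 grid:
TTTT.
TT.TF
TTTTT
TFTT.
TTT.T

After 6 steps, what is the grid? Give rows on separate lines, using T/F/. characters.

Step 1: 6 trees catch fire, 2 burn out
  TTTT.
  TT.F.
  TFTTF
  F.FT.
  TFT.T
Step 2: 8 trees catch fire, 6 burn out
  TTTF.
  TF...
  F.FF.
  ...F.
  F.F.T
Step 3: 3 trees catch fire, 8 burn out
  TFF..
  F....
  .....
  .....
  ....T
Step 4: 1 trees catch fire, 3 burn out
  F....
  .....
  .....
  .....
  ....T
Step 5: 0 trees catch fire, 1 burn out
  .....
  .....
  .....
  .....
  ....T
Step 6: 0 trees catch fire, 0 burn out
  .....
  .....
  .....
  .....
  ....T

.....
.....
.....
.....
....T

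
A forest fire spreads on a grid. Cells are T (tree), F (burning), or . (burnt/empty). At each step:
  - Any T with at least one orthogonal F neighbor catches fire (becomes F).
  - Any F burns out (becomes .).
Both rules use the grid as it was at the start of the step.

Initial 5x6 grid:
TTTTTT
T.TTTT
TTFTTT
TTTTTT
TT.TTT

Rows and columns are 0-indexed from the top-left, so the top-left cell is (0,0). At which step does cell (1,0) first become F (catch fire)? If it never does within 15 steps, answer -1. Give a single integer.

Step 1: cell (1,0)='T' (+4 fires, +1 burnt)
Step 2: cell (1,0)='T' (+6 fires, +4 burnt)
Step 3: cell (1,0)='F' (+9 fires, +6 burnt)
  -> target ignites at step 3
Step 4: cell (1,0)='.' (+6 fires, +9 burnt)
Step 5: cell (1,0)='.' (+2 fires, +6 burnt)
Step 6: cell (1,0)='.' (+0 fires, +2 burnt)
  fire out at step 6

3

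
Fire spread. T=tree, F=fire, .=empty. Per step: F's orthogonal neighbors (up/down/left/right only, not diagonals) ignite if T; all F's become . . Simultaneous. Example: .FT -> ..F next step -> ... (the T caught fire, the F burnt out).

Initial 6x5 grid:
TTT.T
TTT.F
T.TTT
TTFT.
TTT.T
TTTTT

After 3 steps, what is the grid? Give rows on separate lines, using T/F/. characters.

Step 1: 6 trees catch fire, 2 burn out
  TTT.F
  TTT..
  T.FTF
  TF.F.
  TTF.T
  TTTTT
Step 2: 5 trees catch fire, 6 burn out
  TTT..
  TTF..
  T..F.
  F....
  TF..T
  TTFTT
Step 3: 6 trees catch fire, 5 burn out
  TTF..
  TF...
  F....
  .....
  F...T
  TF.FT

TTF..
TF...
F....
.....
F...T
TF.FT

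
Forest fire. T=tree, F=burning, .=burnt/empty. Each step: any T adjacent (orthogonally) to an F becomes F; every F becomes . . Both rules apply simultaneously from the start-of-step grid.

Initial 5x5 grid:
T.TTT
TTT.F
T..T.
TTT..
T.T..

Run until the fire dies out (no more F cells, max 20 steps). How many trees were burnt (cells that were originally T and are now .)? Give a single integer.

Step 1: +1 fires, +1 burnt (F count now 1)
Step 2: +1 fires, +1 burnt (F count now 1)
Step 3: +1 fires, +1 burnt (F count now 1)
Step 4: +1 fires, +1 burnt (F count now 1)
Step 5: +1 fires, +1 burnt (F count now 1)
Step 6: +1 fires, +1 burnt (F count now 1)
Step 7: +2 fires, +1 burnt (F count now 2)
Step 8: +1 fires, +2 burnt (F count now 1)
Step 9: +2 fires, +1 burnt (F count now 2)
Step 10: +1 fires, +2 burnt (F count now 1)
Step 11: +1 fires, +1 burnt (F count now 1)
Step 12: +0 fires, +1 burnt (F count now 0)
Fire out after step 12
Initially T: 14, now '.': 24
Total burnt (originally-T cells now '.'): 13

Answer: 13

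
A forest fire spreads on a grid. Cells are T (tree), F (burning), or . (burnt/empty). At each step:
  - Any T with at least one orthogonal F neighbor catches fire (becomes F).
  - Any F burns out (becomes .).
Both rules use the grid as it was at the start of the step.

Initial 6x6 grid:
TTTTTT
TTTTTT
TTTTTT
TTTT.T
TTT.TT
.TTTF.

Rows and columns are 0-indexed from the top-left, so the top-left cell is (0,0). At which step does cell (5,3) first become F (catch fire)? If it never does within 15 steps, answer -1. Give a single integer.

Step 1: cell (5,3)='F' (+2 fires, +1 burnt)
  -> target ignites at step 1
Step 2: cell (5,3)='.' (+2 fires, +2 burnt)
Step 3: cell (5,3)='.' (+3 fires, +2 burnt)
Step 4: cell (5,3)='.' (+3 fires, +3 burnt)
Step 5: cell (5,3)='.' (+6 fires, +3 burnt)
Step 6: cell (5,3)='.' (+6 fires, +6 burnt)
Step 7: cell (5,3)='.' (+5 fires, +6 burnt)
Step 8: cell (5,3)='.' (+3 fires, +5 burnt)
Step 9: cell (5,3)='.' (+1 fires, +3 burnt)
Step 10: cell (5,3)='.' (+0 fires, +1 burnt)
  fire out at step 10

1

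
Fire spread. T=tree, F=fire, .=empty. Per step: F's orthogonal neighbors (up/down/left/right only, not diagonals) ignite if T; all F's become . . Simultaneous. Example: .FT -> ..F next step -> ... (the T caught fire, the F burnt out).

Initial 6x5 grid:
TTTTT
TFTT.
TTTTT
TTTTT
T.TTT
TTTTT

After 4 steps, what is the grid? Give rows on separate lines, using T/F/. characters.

Step 1: 4 trees catch fire, 1 burn out
  TFTTT
  F.FT.
  TFTTT
  TTTTT
  T.TTT
  TTTTT
Step 2: 6 trees catch fire, 4 burn out
  F.FTT
  ...F.
  F.FTT
  TFTTT
  T.TTT
  TTTTT
Step 3: 4 trees catch fire, 6 burn out
  ...FT
  .....
  ...FT
  F.FTT
  T.TTT
  TTTTT
Step 4: 5 trees catch fire, 4 burn out
  ....F
  .....
  ....F
  ...FT
  F.FTT
  TTTTT

....F
.....
....F
...FT
F.FTT
TTTTT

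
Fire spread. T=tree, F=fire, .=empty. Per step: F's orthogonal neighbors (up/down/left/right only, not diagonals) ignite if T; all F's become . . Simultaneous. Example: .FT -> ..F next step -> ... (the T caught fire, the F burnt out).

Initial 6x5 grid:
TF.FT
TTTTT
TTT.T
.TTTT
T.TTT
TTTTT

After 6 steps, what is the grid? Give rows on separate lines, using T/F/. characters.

Step 1: 4 trees catch fire, 2 burn out
  F...F
  TFTFT
  TTT.T
  .TTTT
  T.TTT
  TTTTT
Step 2: 4 trees catch fire, 4 burn out
  .....
  F.F.F
  TFT.T
  .TTTT
  T.TTT
  TTTTT
Step 3: 4 trees catch fire, 4 burn out
  .....
  .....
  F.F.F
  .FTTT
  T.TTT
  TTTTT
Step 4: 2 trees catch fire, 4 burn out
  .....
  .....
  .....
  ..FTF
  T.TTT
  TTTTT
Step 5: 3 trees catch fire, 2 burn out
  .....
  .....
  .....
  ...F.
  T.FTF
  TTTTT
Step 6: 3 trees catch fire, 3 burn out
  .....
  .....
  .....
  .....
  T..F.
  TTFTF

.....
.....
.....
.....
T..F.
TTFTF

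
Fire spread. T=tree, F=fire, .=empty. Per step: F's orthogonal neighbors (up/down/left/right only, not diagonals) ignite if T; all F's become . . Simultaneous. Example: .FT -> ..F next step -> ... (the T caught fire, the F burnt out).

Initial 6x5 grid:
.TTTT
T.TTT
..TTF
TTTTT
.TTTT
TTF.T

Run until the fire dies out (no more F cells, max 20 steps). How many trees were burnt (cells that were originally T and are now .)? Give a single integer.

Answer: 21

Derivation:
Step 1: +5 fires, +2 burnt (F count now 5)
Step 2: +9 fires, +5 burnt (F count now 9)
Step 3: +4 fires, +9 burnt (F count now 4)
Step 4: +2 fires, +4 burnt (F count now 2)
Step 5: +1 fires, +2 burnt (F count now 1)
Step 6: +0 fires, +1 burnt (F count now 0)
Fire out after step 6
Initially T: 22, now '.': 29
Total burnt (originally-T cells now '.'): 21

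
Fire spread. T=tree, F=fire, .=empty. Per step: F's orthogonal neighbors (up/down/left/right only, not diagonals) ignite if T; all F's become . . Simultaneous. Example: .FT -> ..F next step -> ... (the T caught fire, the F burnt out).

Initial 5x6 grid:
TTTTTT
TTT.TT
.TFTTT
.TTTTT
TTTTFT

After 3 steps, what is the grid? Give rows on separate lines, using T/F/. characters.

Step 1: 7 trees catch fire, 2 burn out
  TTTTTT
  TTF.TT
  .F.FTT
  .TFTFT
  TTTF.F
Step 2: 7 trees catch fire, 7 burn out
  TTFTTT
  TF..TT
  ....FT
  .F.F.F
  TTF...
Step 3: 6 trees catch fire, 7 burn out
  TF.FTT
  F...FT
  .....F
  ......
  TF....

TF.FTT
F...FT
.....F
......
TF....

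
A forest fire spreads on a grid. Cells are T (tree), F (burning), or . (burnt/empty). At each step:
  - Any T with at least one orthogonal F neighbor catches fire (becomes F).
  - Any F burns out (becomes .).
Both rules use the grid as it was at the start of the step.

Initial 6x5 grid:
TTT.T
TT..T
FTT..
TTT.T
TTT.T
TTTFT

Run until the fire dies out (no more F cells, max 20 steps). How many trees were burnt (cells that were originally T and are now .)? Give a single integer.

Step 1: +5 fires, +2 burnt (F count now 5)
Step 2: +8 fires, +5 burnt (F count now 8)
Step 3: +5 fires, +8 burnt (F count now 5)
Step 4: +1 fires, +5 burnt (F count now 1)
Step 5: +0 fires, +1 burnt (F count now 0)
Fire out after step 5
Initially T: 21, now '.': 28
Total burnt (originally-T cells now '.'): 19

Answer: 19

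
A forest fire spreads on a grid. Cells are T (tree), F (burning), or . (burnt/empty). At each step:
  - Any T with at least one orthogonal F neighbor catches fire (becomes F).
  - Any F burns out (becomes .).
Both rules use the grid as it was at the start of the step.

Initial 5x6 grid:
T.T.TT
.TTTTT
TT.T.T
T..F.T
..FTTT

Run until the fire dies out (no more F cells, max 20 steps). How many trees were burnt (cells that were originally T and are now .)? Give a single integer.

Step 1: +2 fires, +2 burnt (F count now 2)
Step 2: +2 fires, +2 burnt (F count now 2)
Step 3: +3 fires, +2 burnt (F count now 3)
Step 4: +5 fires, +3 burnt (F count now 5)
Step 5: +3 fires, +5 burnt (F count now 3)
Step 6: +1 fires, +3 burnt (F count now 1)
Step 7: +1 fires, +1 burnt (F count now 1)
Step 8: +0 fires, +1 burnt (F count now 0)
Fire out after step 8
Initially T: 18, now '.': 29
Total burnt (originally-T cells now '.'): 17

Answer: 17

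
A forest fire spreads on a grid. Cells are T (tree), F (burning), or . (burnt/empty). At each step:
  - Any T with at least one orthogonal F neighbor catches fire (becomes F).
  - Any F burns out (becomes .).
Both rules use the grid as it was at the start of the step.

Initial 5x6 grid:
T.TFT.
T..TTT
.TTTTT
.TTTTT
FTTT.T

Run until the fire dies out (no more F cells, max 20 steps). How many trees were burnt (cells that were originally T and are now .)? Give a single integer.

Answer: 19

Derivation:
Step 1: +4 fires, +2 burnt (F count now 4)
Step 2: +4 fires, +4 burnt (F count now 4)
Step 3: +7 fires, +4 burnt (F count now 7)
Step 4: +2 fires, +7 burnt (F count now 2)
Step 5: +1 fires, +2 burnt (F count now 1)
Step 6: +1 fires, +1 burnt (F count now 1)
Step 7: +0 fires, +1 burnt (F count now 0)
Fire out after step 7
Initially T: 21, now '.': 28
Total burnt (originally-T cells now '.'): 19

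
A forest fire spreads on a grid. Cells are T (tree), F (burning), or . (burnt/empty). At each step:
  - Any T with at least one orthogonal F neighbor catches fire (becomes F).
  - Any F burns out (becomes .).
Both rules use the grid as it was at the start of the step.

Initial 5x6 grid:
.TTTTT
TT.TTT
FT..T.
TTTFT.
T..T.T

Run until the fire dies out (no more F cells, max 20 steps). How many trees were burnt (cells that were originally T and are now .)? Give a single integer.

Step 1: +6 fires, +2 burnt (F count now 6)
Step 2: +4 fires, +6 burnt (F count now 4)
Step 3: +2 fires, +4 burnt (F count now 2)
Step 4: +4 fires, +2 burnt (F count now 4)
Step 5: +2 fires, +4 burnt (F count now 2)
Step 6: +0 fires, +2 burnt (F count now 0)
Fire out after step 6
Initially T: 19, now '.': 29
Total burnt (originally-T cells now '.'): 18

Answer: 18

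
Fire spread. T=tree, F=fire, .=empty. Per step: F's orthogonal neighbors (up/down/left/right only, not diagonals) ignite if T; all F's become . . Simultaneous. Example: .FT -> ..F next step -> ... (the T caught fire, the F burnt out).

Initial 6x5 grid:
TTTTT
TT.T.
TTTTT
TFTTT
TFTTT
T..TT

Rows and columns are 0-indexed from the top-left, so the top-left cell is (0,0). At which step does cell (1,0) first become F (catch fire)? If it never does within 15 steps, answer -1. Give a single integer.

Step 1: cell (1,0)='T' (+5 fires, +2 burnt)
Step 2: cell (1,0)='T' (+6 fires, +5 burnt)
Step 3: cell (1,0)='F' (+6 fires, +6 burnt)
  -> target ignites at step 3
Step 4: cell (1,0)='.' (+5 fires, +6 burnt)
Step 5: cell (1,0)='.' (+1 fires, +5 burnt)
Step 6: cell (1,0)='.' (+1 fires, +1 burnt)
Step 7: cell (1,0)='.' (+0 fires, +1 burnt)
  fire out at step 7

3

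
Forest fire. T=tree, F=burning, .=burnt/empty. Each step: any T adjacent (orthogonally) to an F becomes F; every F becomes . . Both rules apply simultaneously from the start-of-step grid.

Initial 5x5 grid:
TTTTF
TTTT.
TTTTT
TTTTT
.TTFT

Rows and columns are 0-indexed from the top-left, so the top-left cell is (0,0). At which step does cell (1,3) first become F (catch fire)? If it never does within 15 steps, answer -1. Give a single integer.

Step 1: cell (1,3)='T' (+4 fires, +2 burnt)
Step 2: cell (1,3)='F' (+6 fires, +4 burnt)
  -> target ignites at step 2
Step 3: cell (1,3)='.' (+5 fires, +6 burnt)
Step 4: cell (1,3)='.' (+4 fires, +5 burnt)
Step 5: cell (1,3)='.' (+2 fires, +4 burnt)
Step 6: cell (1,3)='.' (+0 fires, +2 burnt)
  fire out at step 6

2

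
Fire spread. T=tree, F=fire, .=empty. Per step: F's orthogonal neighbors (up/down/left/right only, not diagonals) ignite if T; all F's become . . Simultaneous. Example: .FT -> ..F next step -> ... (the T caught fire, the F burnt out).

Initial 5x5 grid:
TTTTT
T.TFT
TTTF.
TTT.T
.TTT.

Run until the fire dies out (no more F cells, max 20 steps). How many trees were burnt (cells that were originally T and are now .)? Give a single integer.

Answer: 17

Derivation:
Step 1: +4 fires, +2 burnt (F count now 4)
Step 2: +4 fires, +4 burnt (F count now 4)
Step 3: +4 fires, +4 burnt (F count now 4)
Step 4: +5 fires, +4 burnt (F count now 5)
Step 5: +0 fires, +5 burnt (F count now 0)
Fire out after step 5
Initially T: 18, now '.': 24
Total burnt (originally-T cells now '.'): 17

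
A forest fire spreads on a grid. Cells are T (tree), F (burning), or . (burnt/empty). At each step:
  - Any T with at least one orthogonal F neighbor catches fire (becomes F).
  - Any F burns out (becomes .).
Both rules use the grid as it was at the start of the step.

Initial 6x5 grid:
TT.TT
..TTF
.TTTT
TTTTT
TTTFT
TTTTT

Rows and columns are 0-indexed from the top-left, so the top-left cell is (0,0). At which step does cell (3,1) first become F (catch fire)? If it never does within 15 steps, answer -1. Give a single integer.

Step 1: cell (3,1)='T' (+7 fires, +2 burnt)
Step 2: cell (3,1)='T' (+8 fires, +7 burnt)
Step 3: cell (3,1)='F' (+4 fires, +8 burnt)
  -> target ignites at step 3
Step 4: cell (3,1)='.' (+3 fires, +4 burnt)
Step 5: cell (3,1)='.' (+0 fires, +3 burnt)
  fire out at step 5

3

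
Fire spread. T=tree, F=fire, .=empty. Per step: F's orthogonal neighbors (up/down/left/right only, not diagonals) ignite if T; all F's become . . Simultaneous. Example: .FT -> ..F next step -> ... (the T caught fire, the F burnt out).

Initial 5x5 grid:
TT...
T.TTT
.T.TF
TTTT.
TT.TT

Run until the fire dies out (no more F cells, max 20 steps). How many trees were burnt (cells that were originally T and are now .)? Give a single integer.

Answer: 13

Derivation:
Step 1: +2 fires, +1 burnt (F count now 2)
Step 2: +2 fires, +2 burnt (F count now 2)
Step 3: +3 fires, +2 burnt (F count now 3)
Step 4: +2 fires, +3 burnt (F count now 2)
Step 5: +3 fires, +2 burnt (F count now 3)
Step 6: +1 fires, +3 burnt (F count now 1)
Step 7: +0 fires, +1 burnt (F count now 0)
Fire out after step 7
Initially T: 16, now '.': 22
Total burnt (originally-T cells now '.'): 13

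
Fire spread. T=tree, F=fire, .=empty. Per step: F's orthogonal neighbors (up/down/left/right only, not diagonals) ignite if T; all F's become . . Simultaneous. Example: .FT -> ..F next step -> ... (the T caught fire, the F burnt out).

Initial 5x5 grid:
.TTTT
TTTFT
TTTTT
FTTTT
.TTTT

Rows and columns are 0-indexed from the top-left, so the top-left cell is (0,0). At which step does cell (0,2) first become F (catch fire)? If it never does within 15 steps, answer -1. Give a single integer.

Step 1: cell (0,2)='T' (+6 fires, +2 burnt)
Step 2: cell (0,2)='F' (+10 fires, +6 burnt)
  -> target ignites at step 2
Step 3: cell (0,2)='.' (+4 fires, +10 burnt)
Step 4: cell (0,2)='.' (+1 fires, +4 burnt)
Step 5: cell (0,2)='.' (+0 fires, +1 burnt)
  fire out at step 5

2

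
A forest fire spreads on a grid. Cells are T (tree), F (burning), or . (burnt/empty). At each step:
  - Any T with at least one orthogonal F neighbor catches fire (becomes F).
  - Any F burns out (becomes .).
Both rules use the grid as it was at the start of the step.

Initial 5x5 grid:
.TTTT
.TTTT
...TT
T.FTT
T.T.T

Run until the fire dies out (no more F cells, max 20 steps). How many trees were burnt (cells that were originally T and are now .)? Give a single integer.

Step 1: +2 fires, +1 burnt (F count now 2)
Step 2: +2 fires, +2 burnt (F count now 2)
Step 3: +3 fires, +2 burnt (F count now 3)
Step 4: +3 fires, +3 burnt (F count now 3)
Step 5: +3 fires, +3 burnt (F count now 3)
Step 6: +1 fires, +3 burnt (F count now 1)
Step 7: +0 fires, +1 burnt (F count now 0)
Fire out after step 7
Initially T: 16, now '.': 23
Total burnt (originally-T cells now '.'): 14

Answer: 14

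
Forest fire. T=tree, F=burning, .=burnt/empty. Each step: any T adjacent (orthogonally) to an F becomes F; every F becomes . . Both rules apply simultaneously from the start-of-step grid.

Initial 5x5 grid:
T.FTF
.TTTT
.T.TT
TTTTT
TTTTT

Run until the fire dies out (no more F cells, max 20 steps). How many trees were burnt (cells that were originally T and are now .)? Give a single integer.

Step 1: +3 fires, +2 burnt (F count now 3)
Step 2: +3 fires, +3 burnt (F count now 3)
Step 3: +3 fires, +3 burnt (F count now 3)
Step 4: +3 fires, +3 burnt (F count now 3)
Step 5: +4 fires, +3 burnt (F count now 4)
Step 6: +2 fires, +4 burnt (F count now 2)
Step 7: +0 fires, +2 burnt (F count now 0)
Fire out after step 7
Initially T: 19, now '.': 24
Total burnt (originally-T cells now '.'): 18

Answer: 18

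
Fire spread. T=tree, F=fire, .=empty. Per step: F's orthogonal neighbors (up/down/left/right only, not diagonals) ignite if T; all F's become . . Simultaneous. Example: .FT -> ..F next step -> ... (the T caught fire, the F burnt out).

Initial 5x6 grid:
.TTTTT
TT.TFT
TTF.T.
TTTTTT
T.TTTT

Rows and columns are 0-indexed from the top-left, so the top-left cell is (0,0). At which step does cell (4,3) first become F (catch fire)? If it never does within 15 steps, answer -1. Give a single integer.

Step 1: cell (4,3)='T' (+6 fires, +2 burnt)
Step 2: cell (4,3)='T' (+8 fires, +6 burnt)
Step 3: cell (4,3)='F' (+7 fires, +8 burnt)
  -> target ignites at step 3
Step 4: cell (4,3)='.' (+2 fires, +7 burnt)
Step 5: cell (4,3)='.' (+0 fires, +2 burnt)
  fire out at step 5

3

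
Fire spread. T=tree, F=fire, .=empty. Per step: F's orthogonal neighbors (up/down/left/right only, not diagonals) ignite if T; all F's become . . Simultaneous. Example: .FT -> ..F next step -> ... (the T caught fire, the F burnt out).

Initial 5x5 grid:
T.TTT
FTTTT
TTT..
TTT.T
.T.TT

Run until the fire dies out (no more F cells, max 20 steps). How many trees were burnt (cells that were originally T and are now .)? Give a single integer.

Step 1: +3 fires, +1 burnt (F count now 3)
Step 2: +3 fires, +3 burnt (F count now 3)
Step 3: +4 fires, +3 burnt (F count now 4)
Step 4: +4 fires, +4 burnt (F count now 4)
Step 5: +1 fires, +4 burnt (F count now 1)
Step 6: +0 fires, +1 burnt (F count now 0)
Fire out after step 6
Initially T: 18, now '.': 22
Total burnt (originally-T cells now '.'): 15

Answer: 15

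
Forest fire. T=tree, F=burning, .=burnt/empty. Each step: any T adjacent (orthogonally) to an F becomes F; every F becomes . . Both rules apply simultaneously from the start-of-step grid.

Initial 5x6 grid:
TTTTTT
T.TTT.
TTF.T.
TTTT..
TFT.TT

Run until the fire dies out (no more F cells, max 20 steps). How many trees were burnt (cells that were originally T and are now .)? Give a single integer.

Step 1: +6 fires, +2 burnt (F count now 6)
Step 2: +5 fires, +6 burnt (F count now 5)
Step 3: +4 fires, +5 burnt (F count now 4)
Step 4: +3 fires, +4 burnt (F count now 3)
Step 5: +1 fires, +3 burnt (F count now 1)
Step 6: +0 fires, +1 burnt (F count now 0)
Fire out after step 6
Initially T: 21, now '.': 28
Total burnt (originally-T cells now '.'): 19

Answer: 19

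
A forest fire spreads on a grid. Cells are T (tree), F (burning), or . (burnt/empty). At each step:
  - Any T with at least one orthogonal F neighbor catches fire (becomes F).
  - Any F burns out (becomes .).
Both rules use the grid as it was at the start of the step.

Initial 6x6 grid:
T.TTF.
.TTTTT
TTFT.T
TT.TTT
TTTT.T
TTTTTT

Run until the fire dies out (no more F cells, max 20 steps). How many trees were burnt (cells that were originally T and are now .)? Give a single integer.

Step 1: +5 fires, +2 burnt (F count now 5)
Step 2: +7 fires, +5 burnt (F count now 7)
Step 3: +5 fires, +7 burnt (F count now 5)
Step 4: +5 fires, +5 burnt (F count now 5)
Step 5: +4 fires, +5 burnt (F count now 4)
Step 6: +1 fires, +4 burnt (F count now 1)
Step 7: +0 fires, +1 burnt (F count now 0)
Fire out after step 7
Initially T: 28, now '.': 35
Total burnt (originally-T cells now '.'): 27

Answer: 27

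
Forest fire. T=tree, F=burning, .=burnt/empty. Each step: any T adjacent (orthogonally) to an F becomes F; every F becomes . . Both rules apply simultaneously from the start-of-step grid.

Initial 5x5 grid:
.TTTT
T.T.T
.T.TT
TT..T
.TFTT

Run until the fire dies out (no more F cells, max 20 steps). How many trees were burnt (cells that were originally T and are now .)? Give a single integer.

Answer: 15

Derivation:
Step 1: +2 fires, +1 burnt (F count now 2)
Step 2: +2 fires, +2 burnt (F count now 2)
Step 3: +3 fires, +2 burnt (F count now 3)
Step 4: +1 fires, +3 burnt (F count now 1)
Step 5: +2 fires, +1 burnt (F count now 2)
Step 6: +1 fires, +2 burnt (F count now 1)
Step 7: +1 fires, +1 burnt (F count now 1)
Step 8: +1 fires, +1 burnt (F count now 1)
Step 9: +2 fires, +1 burnt (F count now 2)
Step 10: +0 fires, +2 burnt (F count now 0)
Fire out after step 10
Initially T: 16, now '.': 24
Total burnt (originally-T cells now '.'): 15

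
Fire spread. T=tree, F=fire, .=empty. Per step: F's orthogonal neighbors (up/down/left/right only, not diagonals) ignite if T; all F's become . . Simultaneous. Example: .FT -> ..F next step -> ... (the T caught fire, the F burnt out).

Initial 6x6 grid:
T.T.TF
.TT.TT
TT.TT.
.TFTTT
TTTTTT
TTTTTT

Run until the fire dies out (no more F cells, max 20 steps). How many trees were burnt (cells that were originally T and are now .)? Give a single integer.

Step 1: +5 fires, +2 burnt (F count now 5)
Step 2: +7 fires, +5 burnt (F count now 7)
Step 3: +8 fires, +7 burnt (F count now 8)
Step 4: +4 fires, +8 burnt (F count now 4)
Step 5: +2 fires, +4 burnt (F count now 2)
Step 6: +0 fires, +2 burnt (F count now 0)
Fire out after step 6
Initially T: 27, now '.': 35
Total burnt (originally-T cells now '.'): 26

Answer: 26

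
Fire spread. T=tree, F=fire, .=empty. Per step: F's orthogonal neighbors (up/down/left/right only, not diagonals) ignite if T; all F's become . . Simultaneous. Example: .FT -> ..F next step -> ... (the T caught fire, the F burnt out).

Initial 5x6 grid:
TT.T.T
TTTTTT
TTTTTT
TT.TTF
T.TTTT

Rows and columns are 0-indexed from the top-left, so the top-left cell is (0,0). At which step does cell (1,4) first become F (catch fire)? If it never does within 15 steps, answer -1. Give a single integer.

Step 1: cell (1,4)='T' (+3 fires, +1 burnt)
Step 2: cell (1,4)='T' (+4 fires, +3 burnt)
Step 3: cell (1,4)='F' (+4 fires, +4 burnt)
  -> target ignites at step 3
Step 4: cell (1,4)='.' (+3 fires, +4 burnt)
Step 5: cell (1,4)='.' (+3 fires, +3 burnt)
Step 6: cell (1,4)='.' (+3 fires, +3 burnt)
Step 7: cell (1,4)='.' (+3 fires, +3 burnt)
Step 8: cell (1,4)='.' (+2 fires, +3 burnt)
Step 9: cell (1,4)='.' (+0 fires, +2 burnt)
  fire out at step 9

3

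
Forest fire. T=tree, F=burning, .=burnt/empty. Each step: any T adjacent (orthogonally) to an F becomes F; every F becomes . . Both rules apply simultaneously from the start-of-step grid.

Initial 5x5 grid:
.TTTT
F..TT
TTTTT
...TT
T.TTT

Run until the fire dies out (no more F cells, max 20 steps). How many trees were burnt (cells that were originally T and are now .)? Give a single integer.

Answer: 16

Derivation:
Step 1: +1 fires, +1 burnt (F count now 1)
Step 2: +1 fires, +1 burnt (F count now 1)
Step 3: +1 fires, +1 burnt (F count now 1)
Step 4: +1 fires, +1 burnt (F count now 1)
Step 5: +3 fires, +1 burnt (F count now 3)
Step 6: +4 fires, +3 burnt (F count now 4)
Step 7: +4 fires, +4 burnt (F count now 4)
Step 8: +1 fires, +4 burnt (F count now 1)
Step 9: +0 fires, +1 burnt (F count now 0)
Fire out after step 9
Initially T: 17, now '.': 24
Total burnt (originally-T cells now '.'): 16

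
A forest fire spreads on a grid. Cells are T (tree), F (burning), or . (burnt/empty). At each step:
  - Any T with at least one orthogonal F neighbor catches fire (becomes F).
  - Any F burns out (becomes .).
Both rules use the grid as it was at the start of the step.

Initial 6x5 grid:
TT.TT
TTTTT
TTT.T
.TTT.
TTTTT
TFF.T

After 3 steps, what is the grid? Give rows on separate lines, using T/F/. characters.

Step 1: 3 trees catch fire, 2 burn out
  TT.TT
  TTTTT
  TTT.T
  .TTT.
  TFFTT
  F...T
Step 2: 4 trees catch fire, 3 burn out
  TT.TT
  TTTTT
  TTT.T
  .FFT.
  F..FT
  ....T
Step 3: 4 trees catch fire, 4 burn out
  TT.TT
  TTTTT
  TFF.T
  ...F.
  ....F
  ....T

TT.TT
TTTTT
TFF.T
...F.
....F
....T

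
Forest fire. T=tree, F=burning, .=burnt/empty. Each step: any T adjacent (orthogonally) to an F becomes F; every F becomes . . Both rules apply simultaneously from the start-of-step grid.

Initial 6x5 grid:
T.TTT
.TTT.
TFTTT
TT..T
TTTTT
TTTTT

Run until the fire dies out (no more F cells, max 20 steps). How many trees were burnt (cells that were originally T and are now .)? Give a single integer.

Step 1: +4 fires, +1 burnt (F count now 4)
Step 2: +4 fires, +4 burnt (F count now 4)
Step 3: +6 fires, +4 burnt (F count now 6)
Step 4: +5 fires, +6 burnt (F count now 5)
Step 5: +3 fires, +5 burnt (F count now 3)
Step 6: +1 fires, +3 burnt (F count now 1)
Step 7: +0 fires, +1 burnt (F count now 0)
Fire out after step 7
Initially T: 24, now '.': 29
Total burnt (originally-T cells now '.'): 23

Answer: 23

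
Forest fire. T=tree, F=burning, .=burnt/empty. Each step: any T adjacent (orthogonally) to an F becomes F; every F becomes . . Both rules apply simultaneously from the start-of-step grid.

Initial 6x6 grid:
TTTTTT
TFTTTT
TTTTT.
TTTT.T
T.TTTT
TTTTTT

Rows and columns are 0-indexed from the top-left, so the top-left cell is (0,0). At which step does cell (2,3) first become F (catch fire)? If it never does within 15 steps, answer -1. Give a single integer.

Step 1: cell (2,3)='T' (+4 fires, +1 burnt)
Step 2: cell (2,3)='T' (+6 fires, +4 burnt)
Step 3: cell (2,3)='F' (+5 fires, +6 burnt)
  -> target ignites at step 3
Step 4: cell (2,3)='.' (+6 fires, +5 burnt)
Step 5: cell (2,3)='.' (+4 fires, +6 burnt)
Step 6: cell (2,3)='.' (+3 fires, +4 burnt)
Step 7: cell (2,3)='.' (+2 fires, +3 burnt)
Step 8: cell (2,3)='.' (+2 fires, +2 burnt)
Step 9: cell (2,3)='.' (+0 fires, +2 burnt)
  fire out at step 9

3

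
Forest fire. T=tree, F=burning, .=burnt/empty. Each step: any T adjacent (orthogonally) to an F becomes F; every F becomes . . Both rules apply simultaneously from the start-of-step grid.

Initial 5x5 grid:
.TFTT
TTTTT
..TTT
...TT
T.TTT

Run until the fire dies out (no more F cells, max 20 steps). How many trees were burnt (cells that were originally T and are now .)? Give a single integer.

Step 1: +3 fires, +1 burnt (F count now 3)
Step 2: +4 fires, +3 burnt (F count now 4)
Step 3: +3 fires, +4 burnt (F count now 3)
Step 4: +2 fires, +3 burnt (F count now 2)
Step 5: +2 fires, +2 burnt (F count now 2)
Step 6: +2 fires, +2 burnt (F count now 2)
Step 7: +0 fires, +2 burnt (F count now 0)
Fire out after step 7
Initially T: 17, now '.': 24
Total burnt (originally-T cells now '.'): 16

Answer: 16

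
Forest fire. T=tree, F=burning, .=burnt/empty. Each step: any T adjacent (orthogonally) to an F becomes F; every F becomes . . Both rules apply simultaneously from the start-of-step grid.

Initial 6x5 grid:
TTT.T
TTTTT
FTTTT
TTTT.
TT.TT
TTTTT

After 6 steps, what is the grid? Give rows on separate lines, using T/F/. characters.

Step 1: 3 trees catch fire, 1 burn out
  TTT.T
  FTTTT
  .FTTT
  FTTT.
  TT.TT
  TTTTT
Step 2: 5 trees catch fire, 3 burn out
  FTT.T
  .FTTT
  ..FTT
  .FTT.
  FT.TT
  TTTTT
Step 3: 6 trees catch fire, 5 burn out
  .FT.T
  ..FTT
  ...FT
  ..FT.
  .F.TT
  FTTTT
Step 4: 5 trees catch fire, 6 burn out
  ..F.T
  ...FT
  ....F
  ...F.
  ...TT
  .FTTT
Step 5: 3 trees catch fire, 5 burn out
  ....T
  ....F
  .....
  .....
  ...FT
  ..FTT
Step 6: 3 trees catch fire, 3 burn out
  ....F
  .....
  .....
  .....
  ....F
  ...FT

....F
.....
.....
.....
....F
...FT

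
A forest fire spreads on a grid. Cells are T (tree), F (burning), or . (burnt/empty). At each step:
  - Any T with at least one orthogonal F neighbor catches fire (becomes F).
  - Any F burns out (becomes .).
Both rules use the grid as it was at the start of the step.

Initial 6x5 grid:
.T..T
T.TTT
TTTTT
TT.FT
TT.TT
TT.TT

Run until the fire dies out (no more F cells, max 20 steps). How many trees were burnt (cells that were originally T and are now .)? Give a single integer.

Step 1: +3 fires, +1 burnt (F count now 3)
Step 2: +5 fires, +3 burnt (F count now 5)
Step 3: +4 fires, +5 burnt (F count now 4)
Step 4: +3 fires, +4 burnt (F count now 3)
Step 5: +3 fires, +3 burnt (F count now 3)
Step 6: +2 fires, +3 burnt (F count now 2)
Step 7: +1 fires, +2 burnt (F count now 1)
Step 8: +0 fires, +1 burnt (F count now 0)
Fire out after step 8
Initially T: 22, now '.': 29
Total burnt (originally-T cells now '.'): 21

Answer: 21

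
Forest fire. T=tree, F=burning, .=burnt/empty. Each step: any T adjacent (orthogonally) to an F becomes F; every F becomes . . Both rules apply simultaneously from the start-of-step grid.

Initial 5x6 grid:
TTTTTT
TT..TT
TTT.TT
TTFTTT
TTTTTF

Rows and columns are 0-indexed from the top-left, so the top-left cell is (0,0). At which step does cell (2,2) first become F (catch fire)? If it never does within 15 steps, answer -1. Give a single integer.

Step 1: cell (2,2)='F' (+6 fires, +2 burnt)
  -> target ignites at step 1
Step 2: cell (2,2)='.' (+6 fires, +6 burnt)
Step 3: cell (2,2)='.' (+5 fires, +6 burnt)
Step 4: cell (2,2)='.' (+4 fires, +5 burnt)
Step 5: cell (2,2)='.' (+3 fires, +4 burnt)
Step 6: cell (2,2)='.' (+1 fires, +3 burnt)
Step 7: cell (2,2)='.' (+0 fires, +1 burnt)
  fire out at step 7

1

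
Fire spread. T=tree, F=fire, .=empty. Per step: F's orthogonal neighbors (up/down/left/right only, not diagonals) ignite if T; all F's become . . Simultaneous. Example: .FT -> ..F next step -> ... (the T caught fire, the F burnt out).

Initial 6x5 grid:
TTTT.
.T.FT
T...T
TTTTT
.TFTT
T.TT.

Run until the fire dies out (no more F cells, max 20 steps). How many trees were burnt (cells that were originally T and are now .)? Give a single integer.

Answer: 18

Derivation:
Step 1: +6 fires, +2 burnt (F count now 6)
Step 2: +6 fires, +6 burnt (F count now 6)
Step 3: +3 fires, +6 burnt (F count now 3)
Step 4: +3 fires, +3 burnt (F count now 3)
Step 5: +0 fires, +3 burnt (F count now 0)
Fire out after step 5
Initially T: 19, now '.': 29
Total burnt (originally-T cells now '.'): 18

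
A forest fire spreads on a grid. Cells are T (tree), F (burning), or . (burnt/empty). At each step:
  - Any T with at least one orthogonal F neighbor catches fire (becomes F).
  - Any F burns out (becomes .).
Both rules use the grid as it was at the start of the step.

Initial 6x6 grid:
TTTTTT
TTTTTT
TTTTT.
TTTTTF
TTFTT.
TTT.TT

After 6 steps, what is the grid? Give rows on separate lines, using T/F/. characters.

Step 1: 5 trees catch fire, 2 burn out
  TTTTTT
  TTTTTT
  TTTTT.
  TTFTF.
  TF.FT.
  TTF.TT
Step 2: 7 trees catch fire, 5 burn out
  TTTTTT
  TTTTTT
  TTFTF.
  TF.F..
  F...F.
  TF..TT
Step 3: 7 trees catch fire, 7 burn out
  TTTTTT
  TTFTFT
  TF.F..
  F.....
  ......
  F...FT
Step 4: 7 trees catch fire, 7 burn out
  TTFTFT
  TF.F.F
  F.....
  ......
  ......
  .....F
Step 5: 4 trees catch fire, 7 burn out
  TF.F.F
  F.....
  ......
  ......
  ......
  ......
Step 6: 1 trees catch fire, 4 burn out
  F.....
  ......
  ......
  ......
  ......
  ......

F.....
......
......
......
......
......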